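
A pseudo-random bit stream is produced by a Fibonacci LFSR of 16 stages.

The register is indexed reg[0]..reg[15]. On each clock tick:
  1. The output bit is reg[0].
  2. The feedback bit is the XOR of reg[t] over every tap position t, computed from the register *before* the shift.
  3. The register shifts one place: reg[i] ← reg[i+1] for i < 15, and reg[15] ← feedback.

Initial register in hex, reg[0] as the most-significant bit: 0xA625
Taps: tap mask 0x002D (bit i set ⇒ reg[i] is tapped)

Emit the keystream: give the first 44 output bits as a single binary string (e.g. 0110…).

k : reg_k → out_k, fb_k
0: 1010011000100101 → 1, fb=1
1: 0100110001001011 → 0, fb=1
2: 1001100010010111 → 1, fb=0
3: 0011000100101110 → 0, fb=0
4: 0110001001011100 → 0, fb=1
5: 1100010010111001 → 1, fb=0
6: 1000100101110010 → 1, fb=1
7: 0001001011100101 → 0, fb=1
8: 0010010111001011 → 0, fb=0
9: 0100101110010110 → 0, fb=0
10: 1001011100101100 → 1, fb=1
11: 0010111001011001 → 0, fb=0
12: 0101110010110010 → 0, fb=0
13: 1011100101100100 → 1, fb=1
14: 0111001011001001 → 0, fb=0
15: 1110010110010010 → 1, fb=1
16: 1100101100100101 → 1, fb=1
17: 1001011001001011 → 1, fb=1
18: 0010110010010111 → 0, fb=0
19: 0101100100101110 → 0, fb=1
20: 1011001001011101 → 1, fb=1
21: 0110010010111011 → 0, fb=0
22: 1100100101110110 → 1, fb=1
23: 1001001011101101 → 1, fb=0
24: 0010010111011010 → 0, fb=0
25: 0100101110110100 → 0, fb=0
26: 1001011101101000 → 1, fb=1
27: 0010111011010001 → 0, fb=0
28: 0101110110100010 → 0, fb=0
29: 1011101101000100 → 1, fb=1
30: 0111011010001001 → 0, fb=1
31: 1110110100010011 → 1, fb=1
32: 1101101000100111 → 1, fb=0
33: 1011010001001110 → 1, fb=0
34: 0110100010011100 → 0, fb=1
35: 1101000100111001 → 1, fb=0
36: 1010001001110010 → 1, fb=0
37: 0100010011100100 → 0, fb=1
38: 1000100111001001 → 1, fb=1
39: 0001001110010011 → 0, fb=1
40: 0010011100100111 → 0, fb=0
41: 0100111001001110 → 0, fb=1
42: 1001110010011101 → 1, fb=1
43: 0011100100111011 → 0, fb=0

10100110001001011100101100100101110110100010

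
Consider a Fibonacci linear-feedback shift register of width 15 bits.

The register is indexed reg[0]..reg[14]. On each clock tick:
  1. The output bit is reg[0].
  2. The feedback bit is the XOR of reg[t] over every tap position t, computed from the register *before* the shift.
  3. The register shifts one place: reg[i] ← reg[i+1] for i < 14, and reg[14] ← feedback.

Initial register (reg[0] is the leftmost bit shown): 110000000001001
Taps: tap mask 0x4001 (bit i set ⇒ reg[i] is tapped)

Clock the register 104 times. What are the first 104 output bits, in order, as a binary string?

11000000000100101111111111000110101010101111011001100110101101110111011001001011010010001110010011100001

step | reg (before) | out | fb
   0 | 110000000001001 | 1 | 0
   1 | 100000000010010 | 1 | 1
   2 | 000000000100101 | 0 | 1
   3 | 000000001001011 | 0 | 1
   4 | 000000010010111 | 0 | 1
   5 | 000000100101111 | 0 | 1
   6 | 000001001011111 | 0 | 1
   7 | 000010010111111 | 0 | 1
   8 | 000100101111111 | 0 | 1
   9 | 001001011111111 | 0 | 1
  10 | 010010111111111 | 0 | 1
  11 | 100101111111111 | 1 | 0
  12 | 001011111111110 | 0 | 0
  13 | 010111111111100 | 0 | 0
  14 | 101111111111000 | 1 | 1
  15 | 011111111110001 | 0 | 1
  16 | 111111111100011 | 1 | 0
  17 | 111111111000110 | 1 | 1
  18 | 111111110001101 | 1 | 0
  19 | 111111100011010 | 1 | 1
  20 | 111111000110101 | 1 | 0
  21 | 111110001101010 | 1 | 1
  22 | 111100011010101 | 1 | 0
  23 | 111000110101010 | 1 | 1
  24 | 110001101010101 | 1 | 0
  25 | 100011010101010 | 1 | 1
  26 | 000110101010101 | 0 | 1
  27 | 001101010101011 | 0 | 1
  28 | 011010101010111 | 0 | 1
  29 | 110101010101111 | 1 | 0
  30 | 101010101011110 | 1 | 1
  31 | 010101010111101 | 0 | 1
  32 | 101010101111011 | 1 | 0
  33 | 010101011110110 | 0 | 0
  34 | 101010111101100 | 1 | 1
  35 | 010101111011001 | 0 | 1
  36 | 101011110110011 | 1 | 0
  37 | 010111101100110 | 0 | 0
  38 | 101111011001100 | 1 | 1
  39 | 011110110011001 | 0 | 1
  40 | 111101100110011 | 1 | 0
  41 | 111011001100110 | 1 | 1
  42 | 110110011001101 | 1 | 0
  43 | 101100110011010 | 1 | 1
  44 | 011001100110101 | 0 | 1
  45 | 110011001101011 | 1 | 0
  46 | 100110011010110 | 1 | 1
  47 | 001100110101101 | 0 | 1
  48 | 011001101011011 | 0 | 1
  49 | 110011010110111 | 1 | 0
  50 | 100110101101110 | 1 | 1
  51 | 001101011011101 | 0 | 1
  52 | 011010110111011 | 0 | 1
  53 | 110101101110111 | 1 | 0
  54 | 101011011101110 | 1 | 1
  55 | 010110111011101 | 0 | 1
  56 | 101101110111011 | 1 | 0
  57 | 011011101110110 | 0 | 0
  58 | 110111011101100 | 1 | 1
  59 | 101110111011001 | 1 | 0
  60 | 011101110110010 | 0 | 0
  61 | 111011101100100 | 1 | 1
  62 | 110111011001001 | 1 | 0
  63 | 101110110010010 | 1 | 1
  64 | 011101100100101 | 0 | 1
  65 | 111011001001011 | 1 | 0
  66 | 110110010010110 | 1 | 1
  67 | 101100100101101 | 1 | 0
  68 | 011001001011010 | 0 | 0
  69 | 110010010110100 | 1 | 1
  70 | 100100101101001 | 1 | 0
  71 | 001001011010010 | 0 | 0
  72 | 010010110100100 | 0 | 0
  73 | 100101101001000 | 1 | 1
  74 | 001011010010001 | 0 | 1
  75 | 010110100100011 | 0 | 1
  76 | 101101001000111 | 1 | 0
  77 | 011010010001110 | 0 | 0
  78 | 110100100011100 | 1 | 1
  79 | 101001000111001 | 1 | 0
  80 | 010010001110010 | 0 | 0
  81 | 100100011100100 | 1 | 1
  82 | 001000111001001 | 0 | 1
  83 | 010001110010011 | 0 | 1
  84 | 100011100100111 | 1 | 0
  85 | 000111001001110 | 0 | 0
  86 | 001110010011100 | 0 | 0
  87 | 011100100111000 | 0 | 0
  88 | 111001001110000 | 1 | 1
  89 | 110010011100001 | 1 | 0
  90 | 100100111000010 | 1 | 1
  91 | 001001110000101 | 0 | 1
  92 | 010011100001011 | 0 | 1
  93 | 100111000010111 | 1 | 0
  94 | 001110000101110 | 0 | 0
  95 | 011100001011100 | 0 | 0
  96 | 111000010111000 | 1 | 1
  97 | 110000101110001 | 1 | 0
  98 | 100001011100010 | 1 | 1
  99 | 000010111000101 | 0 | 1
 100 | 000101110001011 | 0 | 1
 101 | 001011100010111 | 0 | 1
 102 | 010111000101111 | 0 | 1
 103 | 101110001011111 | 1 | 0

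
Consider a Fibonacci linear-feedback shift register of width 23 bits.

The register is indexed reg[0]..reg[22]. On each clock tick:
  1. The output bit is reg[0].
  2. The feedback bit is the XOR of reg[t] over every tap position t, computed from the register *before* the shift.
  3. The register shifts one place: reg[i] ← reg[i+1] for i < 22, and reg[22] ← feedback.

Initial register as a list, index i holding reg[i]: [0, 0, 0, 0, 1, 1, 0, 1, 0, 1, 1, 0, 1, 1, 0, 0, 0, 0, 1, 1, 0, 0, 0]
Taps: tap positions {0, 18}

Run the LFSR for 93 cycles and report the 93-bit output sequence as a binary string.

000011010110110000110001100101100110101100111010111110110000111000000101110110001101101011011

step | reg (before) | out | fb
   0 | 00001101011011000011000 | 0 | 1
   1 | 00011010110110000110001 | 0 | 1
   2 | 00110101101100001100011 | 0 | 0
   3 | 01101011011000011000110 | 0 | 0
   4 | 11010110110000110001100 | 1 | 1
   5 | 10101101100001100011001 | 1 | 0
   6 | 01011011000011000110010 | 0 | 1
   7 | 10110110000110001100101 | 1 | 1
   8 | 01101100001100011001011 | 0 | 0
   9 | 11011000011000110010110 | 1 | 0
  10 | 10110000110001100101100 | 1 | 1
  11 | 01100001100011001011001 | 0 | 1
  12 | 11000011000110010110011 | 1 | 0
  13 | 10000110001100101100110 | 1 | 1
  14 | 00001100011001011001101 | 0 | 0
  15 | 00011000110010110011010 | 0 | 1
  16 | 00110001100101100110101 | 0 | 1
  17 | 01100011001011001101011 | 0 | 0
  18 | 11000110010110011010110 | 1 | 0
  19 | 10001100101100110101100 | 1 | 1
  20 | 00011001011001101011001 | 0 | 1
  21 | 00110010110011010110011 | 0 | 1
  22 | 01100101100110101100111 | 0 | 0
  23 | 11001011001101011001110 | 1 | 1
  24 | 10010110011010110011101 | 1 | 0
  25 | 00101100110101100111010 | 0 | 1
  26 | 01011001101011001110101 | 0 | 1
  27 | 10110011010110011101011 | 1 | 1
  28 | 01100110101100111010111 | 0 | 1
  29 | 11001101011001110101111 | 1 | 1
  30 | 10011010110011101011111 | 1 | 0
  31 | 00110101100111010111110 | 0 | 1
  32 | 01101011001110101111101 | 0 | 1
  33 | 11010110011101011111011 | 1 | 0
  34 | 10101100111010111110110 | 1 | 0
  35 | 01011001110101111101100 | 0 | 0
  36 | 10110011101011111011000 | 1 | 0
  37 | 01100111010111110110000 | 0 | 1
  38 | 11001110101111101100001 | 1 | 1
  39 | 10011101011111011000011 | 1 | 1
  40 | 00111010111110110000111 | 0 | 0
  41 | 01110101111101100001110 | 0 | 0
  42 | 11101011111011000011100 | 1 | 0
  43 | 11010111110110000111000 | 1 | 0
  44 | 10101111101100001110000 | 1 | 0
  45 | 01011111011000011100000 | 0 | 0
  46 | 10111110110000111000000 | 1 | 1
  47 | 01111101100001110000001 | 0 | 0
  48 | 11111011000011100000010 | 1 | 1
  49 | 11110110000111000000101 | 1 | 1
  50 | 11101100001110000001011 | 1 | 1
  51 | 11011000011100000010111 | 1 | 0
  52 | 10110000111000000101110 | 1 | 1
  53 | 01100001110000001011101 | 0 | 1
  54 | 11000011100000010111011 | 1 | 0
  55 | 10000111000000101110110 | 1 | 0
  56 | 00001110000001011101100 | 0 | 0
  57 | 00011100000010111011000 | 0 | 1
  58 | 00111000000101110110001 | 0 | 1
  59 | 01110000001011101100011 | 0 | 0
  60 | 11100000010111011000110 | 1 | 1
  61 | 11000000101110110001101 | 1 | 1
  62 | 10000001011101100011011 | 1 | 0
  63 | 00000010111011000110110 | 0 | 1
  64 | 00000101110110001101101 | 0 | 0
  65 | 00001011101100011011010 | 0 | 1
  66 | 00010111011000110110101 | 0 | 1
  67 | 00101110110001101101011 | 0 | 0
  68 | 01011101100011011010110 | 0 | 1
  69 | 10111011000110110101101 | 1 | 1
  70 | 01110110001101101011011 | 0 | 1
  71 | 11101100011011010110111 | 1 | 0
  72 | 11011000110110101101110 | 1 | 1
  73 | 10110001101101011011101 | 1 | 0
  74 | 01100011011010110111010 | 0 | 1
  75 | 11000110110101101110101 | 1 | 0
  76 | 10001101101011011101010 | 1 | 1
  77 | 00011011010110111010101 | 0 | 1
  78 | 00110110101101110101011 | 0 | 0
  79 | 01101101011011101010110 | 0 | 1
  80 | 11011010110111010101101 | 1 | 1
  81 | 10110101101110101011011 | 1 | 0
  82 | 01101011011101010110110 | 0 | 1
  83 | 11010110111010101101101 | 1 | 1
  84 | 10101101110101011011011 | 1 | 0
  85 | 01011011101010110110110 | 0 | 1
  86 | 10110111010101101101101 | 1 | 1
  87 | 01101110101011011011011 | 0 | 1
  88 | 11011101010110110110111 | 1 | 0
  89 | 10111010101101101101110 | 1 | 1
  90 | 01110101011011011011101 | 0 | 1
  91 | 11101010110110110111011 | 1 | 0
  92 | 11010101101101101110110 | 1 | 0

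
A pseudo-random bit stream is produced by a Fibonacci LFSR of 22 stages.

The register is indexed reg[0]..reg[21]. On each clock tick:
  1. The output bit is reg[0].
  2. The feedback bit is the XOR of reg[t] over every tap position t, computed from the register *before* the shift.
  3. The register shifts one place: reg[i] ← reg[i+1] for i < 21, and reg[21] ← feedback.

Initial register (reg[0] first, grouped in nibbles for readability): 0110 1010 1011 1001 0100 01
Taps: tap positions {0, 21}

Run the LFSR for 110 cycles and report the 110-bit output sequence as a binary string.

01101010101110010100011011001100101110011110110111011100101110101101101001011100101100100100111001011100100011

k : reg_k → out_k, fb_k
0: 0110101010111001010001 → 0, fb=1
1: 1101010101110010100011 → 1, fb=0
2: 1010101011100101000110 → 1, fb=1
3: 0101010111001010001101 → 0, fb=1
4: 1010101110010100011011 → 1, fb=0
5: 0101011100101000110110 → 0, fb=0
6: 1010111001010001101100 → 1, fb=1
7: 0101110010100011011001 → 0, fb=1
8: 1011100101000110110011 → 1, fb=0
9: 0111001010001101100110 → 0, fb=0
10: 1110010100011011001100 → 1, fb=1
11: 1100101000110110011001 → 1, fb=0
12: 1001010001101100110010 → 1, fb=1
13: 0010100011011001100101 → 0, fb=1
14: 0101000110110011001011 → 0, fb=1
15: 1010001101100110010111 → 1, fb=0
16: 0100011011001100101110 → 0, fb=0
17: 1000110110011001011100 → 1, fb=1
18: 0001101100110010111001 → 0, fb=1
19: 0011011001100101110011 → 0, fb=1
20: 0110110011001011100111 → 0, fb=1
21: 1101100110010111001111 → 1, fb=0
22: 1011001100101110011110 → 1, fb=1
23: 0110011001011100111101 → 0, fb=1
24: 1100110010111001111011 → 1, fb=0
25: 1001100101110011110110 → 1, fb=1
26: 0011001011100111101101 → 0, fb=1
27: 0110010111001111011011 → 0, fb=1
28: 1100101110011110110111 → 1, fb=0
29: 1001011100111101101110 → 1, fb=1
30: 0010111001111011011101 → 0, fb=1
31: 0101110011110110111011 → 0, fb=1
32: 1011100111101101110111 → 1, fb=0
33: 0111001111011011101110 → 0, fb=0
34: 1110011110110111011100 → 1, fb=1
35: 1100111101101110111001 → 1, fb=0
36: 1001111011011101110010 → 1, fb=1
37: 0011110110111011100101 → 0, fb=1
38: 0111101101110111001011 → 0, fb=1
39: 1111011011101110010111 → 1, fb=0
40: 1110110111011100101110 → 1, fb=1
41: 1101101110111001011101 → 1, fb=0
42: 1011011101110010111010 → 1, fb=1
43: 0110111011100101110101 → 0, fb=1
44: 1101110111001011101011 → 1, fb=0
45: 1011101110010111010110 → 1, fb=1
46: 0111011100101110101101 → 0, fb=1
47: 1110111001011101011011 → 1, fb=0
48: 1101110010111010110110 → 1, fb=1
49: 1011100101110101101101 → 1, fb=0
50: 0111001011101011011010 → 0, fb=0
51: 1110010111010110110100 → 1, fb=1
52: 1100101110101101101001 → 1, fb=0
53: 1001011101011011010010 → 1, fb=1
54: 0010111010110110100101 → 0, fb=1
55: 0101110101101101001011 → 0, fb=1
56: 1011101011011010010111 → 1, fb=0
57: 0111010110110100101110 → 0, fb=0
58: 1110101101101001011100 → 1, fb=1
59: 1101011011010010111001 → 1, fb=0
60: 1010110110100101110010 → 1, fb=1
61: 0101101101001011100101 → 0, fb=1
62: 1011011010010111001011 → 1, fb=0
63: 0110110100101110010110 → 0, fb=0
64: 1101101001011100101100 → 1, fb=1
65: 1011010010111001011001 → 1, fb=0
66: 0110100101110010110010 → 0, fb=0
67: 1101001011100101100100 → 1, fb=1
68: 1010010111001011001001 → 1, fb=0
69: 0100101110010110010010 → 0, fb=0
70: 1001011100101100100100 → 1, fb=1
71: 0010111001011001001001 → 0, fb=1
72: 0101110010110010010011 → 0, fb=1
73: 1011100101100100100111 → 1, fb=0
74: 0111001011001001001110 → 0, fb=0
75: 1110010110010010011100 → 1, fb=1
76: 1100101100100100111001 → 1, fb=0
77: 1001011001001001110010 → 1, fb=1
78: 0010110010010011100101 → 0, fb=1
79: 0101100100100111001011 → 0, fb=1
80: 1011001001001110010111 → 1, fb=0
81: 0110010010011100101110 → 0, fb=0
82: 1100100100111001011100 → 1, fb=1
83: 1001001001110010111001 → 1, fb=0
84: 0010010011100101110010 → 0, fb=0
85: 0100100111001011100100 → 0, fb=0
86: 1001001110010111001000 → 1, fb=1
87: 0010011100101110010001 → 0, fb=1
88: 0100111001011100100011 → 0, fb=1
89: 1001110010111001000111 → 1, fb=0
90: 0011100101110010001110 → 0, fb=0
91: 0111001011100100011100 → 0, fb=0
92: 1110010111001000111000 → 1, fb=1
93: 1100101110010001110001 → 1, fb=0
94: 1001011100100011100010 → 1, fb=1
95: 0010111001000111000101 → 0, fb=1
96: 0101110010001110001011 → 0, fb=1
97: 1011100100011100010111 → 1, fb=0
98: 0111001000111000101110 → 0, fb=0
99: 1110010001110001011100 → 1, fb=1
100: 1100100011100010111001 → 1, fb=0
101: 1001000111000101110010 → 1, fb=1
102: 0010001110001011100101 → 0, fb=1
103: 0100011100010111001011 → 0, fb=1
104: 1000111000101110010111 → 1, fb=0
105: 0001110001011100101110 → 0, fb=0
106: 0011100010111001011100 → 0, fb=0
107: 0111000101110010111000 → 0, fb=0
108: 1110001011100101110000 → 1, fb=1
109: 1100010111001011100001 → 1, fb=0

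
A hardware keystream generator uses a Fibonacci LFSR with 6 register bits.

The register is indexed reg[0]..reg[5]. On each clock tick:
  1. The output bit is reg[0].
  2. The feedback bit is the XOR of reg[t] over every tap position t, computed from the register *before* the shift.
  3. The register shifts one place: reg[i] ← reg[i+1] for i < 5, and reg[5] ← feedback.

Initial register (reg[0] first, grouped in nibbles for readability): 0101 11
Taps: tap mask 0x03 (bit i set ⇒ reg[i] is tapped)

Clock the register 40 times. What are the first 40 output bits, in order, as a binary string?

k : reg_k → out_k, fb_k
0: 010111 → 0, fb=1
1: 101111 → 1, fb=1
2: 011111 → 0, fb=1
3: 111111 → 1, fb=0
4: 111110 → 1, fb=0
5: 111100 → 1, fb=0
6: 111000 → 1, fb=0
7: 110000 → 1, fb=0
8: 100000 → 1, fb=1
9: 000001 → 0, fb=0
10: 000010 → 0, fb=0
11: 000100 → 0, fb=0
12: 001000 → 0, fb=0
13: 010000 → 0, fb=1
14: 100001 → 1, fb=1
15: 000011 → 0, fb=0
16: 000110 → 0, fb=0
17: 001100 → 0, fb=0
18: 011000 → 0, fb=1
19: 110001 → 1, fb=0
20: 100010 → 1, fb=1
21: 000101 → 0, fb=0
22: 001010 → 0, fb=0
23: 010100 → 0, fb=1
24: 101001 → 1, fb=1
25: 010011 → 0, fb=1
26: 100111 → 1, fb=1
27: 001111 → 0, fb=0
28: 011110 → 0, fb=1
29: 111101 → 1, fb=0
30: 111010 → 1, fb=0
31: 110100 → 1, fb=0
32: 101000 → 1, fb=1
33: 010001 → 0, fb=1
34: 100011 → 1, fb=1
35: 000111 → 0, fb=0
36: 001110 → 0, fb=0
37: 011100 → 0, fb=1
38: 111001 → 1, fb=0
39: 110010 → 1, fb=0

0101111110000010000110001010011110100011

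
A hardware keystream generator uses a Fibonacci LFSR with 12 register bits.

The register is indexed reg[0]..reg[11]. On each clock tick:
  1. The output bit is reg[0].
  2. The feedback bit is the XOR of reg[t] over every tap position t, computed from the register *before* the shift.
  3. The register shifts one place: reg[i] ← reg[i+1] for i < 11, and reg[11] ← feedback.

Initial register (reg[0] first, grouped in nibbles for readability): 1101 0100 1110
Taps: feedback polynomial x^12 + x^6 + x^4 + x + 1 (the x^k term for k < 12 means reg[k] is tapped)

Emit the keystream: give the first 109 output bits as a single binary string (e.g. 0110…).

k : reg_k → out_k, fb_k
0: 110101001110 → 1, fb=0
1: 101010011100 → 1, fb=0
2: 010100111000 → 0, fb=0
3: 101001110000 → 1, fb=0
4: 010011100000 → 0, fb=1
5: 100111000001 → 1, fb=0
6: 001110000010 → 0, fb=1
7: 011100000101 → 0, fb=1
8: 111000001011 → 1, fb=0
9: 110000010110 → 1, fb=0
10: 100000101100 → 1, fb=0
11: 000001011000 → 0, fb=0
12: 000010110000 → 0, fb=0
13: 000101100000 → 0, fb=1
14: 001011000001 → 0, fb=1
15: 010110000011 → 0, fb=0
16: 101100000110 → 1, fb=1
17: 011000001101 → 0, fb=1
18: 110000011011 → 1, fb=0
19: 100000110110 → 1, fb=0
20: 000001101100 → 0, fb=1
21: 000011011001 → 0, fb=1
22: 000110110011 → 0, fb=0
23: 001101100110 → 0, fb=1
24: 011011001101 → 0, fb=0
25: 110110011010 → 1, fb=1
26: 101100110101 → 1, fb=0
27: 011001101010 → 0, fb=0
28: 110011010100 → 1, fb=1
29: 100110101001 → 1, fb=1
30: 001101010011 → 0, fb=0
31: 011010100110 → 0, fb=1
32: 110101001101 → 1, fb=0
33: 101010011010 → 1, fb=0
34: 010100110100 → 0, fb=0
35: 101001101000 → 1, fb=0
36: 010011010000 → 0, fb=0
37: 100110100000 → 1, fb=1
38: 001101000001 → 0, fb=0
39: 011010000010 → 0, fb=0
40: 110100000100 → 1, fb=0
41: 101000001000 → 1, fb=1
42: 010000010001 → 0, fb=1
43: 100000100011 → 1, fb=0
44: 000001000110 → 0, fb=0
45: 000010001100 → 0, fb=1
46: 000100011001 → 0, fb=0
47: 001000110010 → 0, fb=1
48: 010001100101 → 0, fb=0
49: 100011001010 → 1, fb=0
50: 000110010100 → 0, fb=1
51: 001100101001 → 0, fb=1
52: 011001010011 → 0, fb=1
53: 110010100111 → 1, fb=0
54: 100101001110 → 1, fb=1
55: 001010011101 → 0, fb=1
56: 010100111011 → 0, fb=0
57: 101001110110 → 1, fb=0
58: 010011101100 → 0, fb=1
59: 100111011001 → 1, fb=0
60: 001110110010 → 0, fb=0
61: 011101100100 → 0, fb=0
62: 111011001000 → 1, fb=1
63: 110110010001 → 1, fb=1
64: 101100100011 → 1, fb=0
65: 011001000110 → 0, fb=1
66: 110010001101 → 1, fb=1
67: 100100011011 → 1, fb=1
68: 001000110111 → 0, fb=1
69: 010001101111 → 0, fb=0
70: 100011011110 → 1, fb=0
71: 000110111100 → 0, fb=0
72: 001101111000 → 0, fb=1
73: 011011110001 → 0, fb=1
74: 110111100011 → 1, fb=0
75: 101111000110 → 1, fb=0
76: 011110001100 → 0, fb=0
77: 111100011000 → 1, fb=0
78: 111000110000 → 1, fb=1
79: 110001100001 → 1, fb=1
80: 100011000011 → 1, fb=0
81: 000110000110 → 0, fb=1
82: 001100001101 → 0, fb=0
83: 011000011010 → 0, fb=1
84: 110000110101 → 1, fb=1
85: 100001101011 → 1, fb=0
86: 000011010110 → 0, fb=1
87: 000110101101 → 0, fb=0
88: 001101011010 → 0, fb=0
89: 011010110100 → 0, fb=1
90: 110101101001 → 1, fb=1
91: 101011010011 → 1, fb=0
92: 010110100110 → 0, fb=1
93: 101101001101 → 1, fb=1
94: 011010011011 → 0, fb=0
95: 110100110110 → 1, fb=1
96: 101001101101 → 1, fb=0
97: 010011011010 → 0, fb=0
98: 100110110100 → 1, fb=1
99: 001101101001 → 0, fb=1
100: 011011010011 → 0, fb=0
101: 110110100110 → 1, fb=0
102: 101101001100 → 1, fb=1
103: 011010011001 → 0, fb=0
104: 110100110010 → 1, fb=1
105: 101001100101 → 1, fb=0
106: 010011001010 → 0, fb=0
107: 100110010100 → 1, fb=0
108: 001100101000 → 0, fb=1

1101010011100000101100000110110011010100110100000100011001010011101100100011011110001100001101011010011011010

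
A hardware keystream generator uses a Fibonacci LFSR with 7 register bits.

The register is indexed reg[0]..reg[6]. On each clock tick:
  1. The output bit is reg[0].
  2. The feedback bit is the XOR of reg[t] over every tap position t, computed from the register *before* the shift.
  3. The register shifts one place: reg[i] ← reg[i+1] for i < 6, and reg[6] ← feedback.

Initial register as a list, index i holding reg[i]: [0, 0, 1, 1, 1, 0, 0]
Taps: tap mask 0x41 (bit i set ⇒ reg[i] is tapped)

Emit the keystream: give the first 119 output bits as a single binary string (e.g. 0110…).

00111000010111110010101110011010001001111000101000011000001000000111111101010100110011101110100101100011011110110101101

k : reg_k → out_k, fb_k
0: 0011100 → 0, fb=0
1: 0111000 → 0, fb=0
2: 1110000 → 1, fb=1
3: 1100001 → 1, fb=0
4: 1000010 → 1, fb=1
5: 0000101 → 0, fb=1
6: 0001011 → 0, fb=1
7: 0010111 → 0, fb=1
8: 0101111 → 0, fb=1
9: 1011111 → 1, fb=0
10: 0111110 → 0, fb=0
11: 1111100 → 1, fb=1
12: 1111001 → 1, fb=0
13: 1110010 → 1, fb=1
14: 1100101 → 1, fb=0
15: 1001010 → 1, fb=1
16: 0010101 → 0, fb=1
17: 0101011 → 0, fb=1
18: 1010111 → 1, fb=0
19: 0101110 → 0, fb=0
20: 1011100 → 1, fb=1
21: 0111001 → 0, fb=1
22: 1110011 → 1, fb=0
23: 1100110 → 1, fb=1
24: 1001101 → 1, fb=0
25: 0011010 → 0, fb=0
26: 0110100 → 0, fb=0
27: 1101000 → 1, fb=1
28: 1010001 → 1, fb=0
29: 0100010 → 0, fb=0
30: 1000100 → 1, fb=1
31: 0001001 → 0, fb=1
32: 0010011 → 0, fb=1
33: 0100111 → 0, fb=1
34: 1001111 → 1, fb=0
35: 0011110 → 0, fb=0
36: 0111100 → 0, fb=0
37: 1111000 → 1, fb=1
38: 1110001 → 1, fb=0
39: 1100010 → 1, fb=1
40: 1000101 → 1, fb=0
41: 0001010 → 0, fb=0
42: 0010100 → 0, fb=0
43: 0101000 → 0, fb=0
44: 1010000 → 1, fb=1
45: 0100001 → 0, fb=1
46: 1000011 → 1, fb=0
47: 0000110 → 0, fb=0
48: 0001100 → 0, fb=0
49: 0011000 → 0, fb=0
50: 0110000 → 0, fb=0
51: 1100000 → 1, fb=1
52: 1000001 → 1, fb=0
53: 0000010 → 0, fb=0
54: 0000100 → 0, fb=0
55: 0001000 → 0, fb=0
56: 0010000 → 0, fb=0
57: 0100000 → 0, fb=0
58: 1000000 → 1, fb=1
59: 0000001 → 0, fb=1
60: 0000011 → 0, fb=1
61: 0000111 → 0, fb=1
62: 0001111 → 0, fb=1
63: 0011111 → 0, fb=1
64: 0111111 → 0, fb=1
65: 1111111 → 1, fb=0
66: 1111110 → 1, fb=1
67: 1111101 → 1, fb=0
68: 1111010 → 1, fb=1
69: 1110101 → 1, fb=0
70: 1101010 → 1, fb=1
71: 1010101 → 1, fb=0
72: 0101010 → 0, fb=0
73: 1010100 → 1, fb=1
74: 0101001 → 0, fb=1
75: 1010011 → 1, fb=0
76: 0100110 → 0, fb=0
77: 1001100 → 1, fb=1
78: 0011001 → 0, fb=1
79: 0110011 → 0, fb=1
80: 1100111 → 1, fb=0
81: 1001110 → 1, fb=1
82: 0011101 → 0, fb=1
83: 0111011 → 0, fb=1
84: 1110111 → 1, fb=0
85: 1101110 → 1, fb=1
86: 1011101 → 1, fb=0
87: 0111010 → 0, fb=0
88: 1110100 → 1, fb=1
89: 1101001 → 1, fb=0
90: 1010010 → 1, fb=1
91: 0100101 → 0, fb=1
92: 1001011 → 1, fb=0
93: 0010110 → 0, fb=0
94: 0101100 → 0, fb=0
95: 1011000 → 1, fb=1
96: 0110001 → 0, fb=1
97: 1100011 → 1, fb=0
98: 1000110 → 1, fb=1
99: 0001101 → 0, fb=1
100: 0011011 → 0, fb=1
101: 0110111 → 0, fb=1
102: 1101111 → 1, fb=0
103: 1011110 → 1, fb=1
104: 0111101 → 0, fb=1
105: 1111011 → 1, fb=0
106: 1110110 → 1, fb=1
107: 1101101 → 1, fb=0
108: 1011010 → 1, fb=1
109: 0110101 → 0, fb=1
110: 1101011 → 1, fb=0
111: 1010110 → 1, fb=1
112: 0101101 → 0, fb=1
113: 1011011 → 1, fb=0
114: 0110110 → 0, fb=0
115: 1101100 → 1, fb=1
116: 1011001 → 1, fb=0
117: 0110010 → 0, fb=0
118: 1100100 → 1, fb=1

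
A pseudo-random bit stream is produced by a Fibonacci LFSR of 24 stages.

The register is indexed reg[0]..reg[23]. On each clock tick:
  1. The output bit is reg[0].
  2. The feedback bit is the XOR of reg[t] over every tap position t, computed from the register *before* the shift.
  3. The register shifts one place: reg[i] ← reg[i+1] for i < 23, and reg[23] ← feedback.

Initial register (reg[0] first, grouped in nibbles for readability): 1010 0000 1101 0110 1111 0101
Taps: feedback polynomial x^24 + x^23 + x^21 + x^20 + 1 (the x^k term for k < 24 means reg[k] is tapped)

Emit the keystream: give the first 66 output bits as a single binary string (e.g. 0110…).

tick  register→output (feedback)
  0  101000001101011011110101→1 (1)
  1  010000011010110111101011→0 (0)
  2  100000110101101111010110→1 (0)
  3  000001101011011110101100→0 (0)
  4  000011010110111101011000→0 (1)
  5  000110101101111010110001→0 (1)
  6  001101011011110101100011→0 (1)
  7  011010110111101011000111→0 (0)
  8  110101101111010110001110→1 (1)
  9  101011011110101100011101→1 (0)
 10  010110111101011000111010→0 (1)
 11  101101111010110001110101→1 (1)
 12  011011110101100011101011→0 (0)
 13  110111101011000111010110→1 (0)
 14  101111010110001110101100→1 (1)
 15  011110101100011101011001→0 (0)
 16  111101011000111010110010→1 (1)
 17  111010110001110101100101→1 (1)
 18  110101100011101011001011→1 (1)
 19  101011000111010110010111→1 (1)
 20  010110001110101100101111→0 (1)
 21  101100011101011001011111→1 (0)
 22  011000111010110010111110→0 (0)
 23  110001110101100101111100→1 (1)
 24  100011101011001011111001→1 (1)
 25  000111010110010111110011→0 (1)
 26  001110101100101111100111→0 (0)
 27  011101011001011111001110→0 (0)
 28  111010110010111110011100→1 (1)
 29  110101100101111100111001→1 (1)
 30  101011001011111001110011→1 (0)
 31  010110010111110011100110→0 (1)
 32  101100101111100111001101→1 (0)
 33  011001011111001110011010→0 (1)
 34  110010111110011100110101→1 (1)
 35  100101111100111001101011→1 (1)
 36  001011111001110011010111→0 (0)
 37  010111110011100110101110→0 (0)
 38  101111100111001101011100→1 (1)
 39  011111001110011010111001→0 (0)
 40  111110011100110101110010→1 (1)
 41  111100111001101011100101→1 (1)
 42  111001110011010111001011→1 (1)
 43  110011100110101110010111→1 (1)
 44  100111001101011100101111→1 (0)
 45  001110011010111001011110→0 (0)
 46  011100110101110010111100→0 (0)
 47  111001101011100101111000→1 (0)
 48  110011010111001011110000→1 (1)
 49  100110101110010111100001→1 (0)
 50  001101011100101111000010→0 (0)
 51  011010111001011110000100→0 (1)
 52  110101110010111100001001→1 (1)
 53  101011100101111000010011→1 (0)
 54  010111001011110000100110→0 (1)
 55  101110010111100001001101→1 (0)
 56  011100101111000010011010→0 (1)
 57  111001011110000100110101→1 (1)
 58  110010111100001001101011→1 (1)
 59  100101111000010011010111→1 (1)
 60  001011110000100110101111→0 (1)
 61  010111100001001101011111→0 (1)
 62  101111000010011010111111→1 (0)
 63  011110000100110101111110→0 (0)
 64  111100001001101011111100→1 (1)
 65  111000010011010111111001→1 (1)

101000001101011011110101100011101011001011111001110011010111001011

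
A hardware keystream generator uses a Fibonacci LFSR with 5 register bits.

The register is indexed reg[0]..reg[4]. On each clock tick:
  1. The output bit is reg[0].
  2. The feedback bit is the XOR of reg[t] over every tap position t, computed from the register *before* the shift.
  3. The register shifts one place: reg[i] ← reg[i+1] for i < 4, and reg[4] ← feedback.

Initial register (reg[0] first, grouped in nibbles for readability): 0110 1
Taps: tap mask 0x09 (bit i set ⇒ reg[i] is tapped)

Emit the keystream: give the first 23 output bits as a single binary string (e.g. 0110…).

01101001000010101110110

k : reg_k → out_k, fb_k
0: 01101 → 0, fb=0
1: 11010 → 1, fb=0
2: 10100 → 1, fb=1
3: 01001 → 0, fb=0
4: 10010 → 1, fb=0
5: 00100 → 0, fb=0
6: 01000 → 0, fb=0
7: 10000 → 1, fb=1
8: 00001 → 0, fb=0
9: 00010 → 0, fb=1
10: 00101 → 0, fb=0
11: 01010 → 0, fb=1
12: 10101 → 1, fb=1
13: 01011 → 0, fb=1
14: 10111 → 1, fb=0
15: 01110 → 0, fb=1
16: 11101 → 1, fb=1
17: 11011 → 1, fb=0
18: 10110 → 1, fb=0
19: 01100 → 0, fb=0
20: 11000 → 1, fb=1
21: 10001 → 1, fb=1
22: 00011 → 0, fb=1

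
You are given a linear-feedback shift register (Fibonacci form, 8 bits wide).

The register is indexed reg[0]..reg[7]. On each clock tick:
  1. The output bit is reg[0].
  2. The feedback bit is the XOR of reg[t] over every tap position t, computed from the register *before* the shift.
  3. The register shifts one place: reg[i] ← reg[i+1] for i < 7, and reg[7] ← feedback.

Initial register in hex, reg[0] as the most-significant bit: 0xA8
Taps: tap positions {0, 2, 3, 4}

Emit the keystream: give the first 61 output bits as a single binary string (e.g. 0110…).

1010100011000001110101010111110010100001001111111100001011110

step | reg (before) | out | fb
   0 | 10101000 | 1 | 1
   1 | 01010001 | 0 | 1
   2 | 10100011 | 1 | 0
   3 | 01000110 | 0 | 0
   4 | 10001100 | 1 | 0
   5 | 00011000 | 0 | 0
   6 | 00110000 | 0 | 0
   7 | 01100000 | 0 | 1
   8 | 11000001 | 1 | 1
   9 | 10000011 | 1 | 1
  10 | 00000111 | 0 | 0
  11 | 00001110 | 0 | 1
  12 | 00011101 | 0 | 0
  13 | 00111010 | 0 | 1
  14 | 01110101 | 0 | 0
  15 | 11101010 | 1 | 1
  16 | 11010101 | 1 | 0
  17 | 10101010 | 1 | 1
  18 | 01010101 | 0 | 1
  19 | 10101011 | 1 | 1
  20 | 01010111 | 0 | 1
  21 | 10101111 | 1 | 1
  22 | 01011111 | 0 | 0
  23 | 10111110 | 1 | 0
  24 | 01111100 | 0 | 1
  25 | 11111001 | 1 | 0
  26 | 11110010 | 1 | 1
  27 | 11100101 | 1 | 0
  28 | 11001010 | 1 | 0
  29 | 10010100 | 1 | 0
  30 | 00101000 | 0 | 0
  31 | 01010000 | 0 | 1
  32 | 10100001 | 1 | 0
  33 | 01000010 | 0 | 0
  34 | 10000100 | 1 | 1
  35 | 00001001 | 0 | 1
  36 | 00010011 | 0 | 1
  37 | 00100111 | 0 | 1
  38 | 01001111 | 0 | 1
  39 | 10011111 | 1 | 1
  40 | 00111111 | 0 | 1
  41 | 01111111 | 0 | 1
  42 | 11111111 | 1 | 0
  43 | 11111110 | 1 | 0
  44 | 11111100 | 1 | 0
  45 | 11111000 | 1 | 0
  46 | 11110000 | 1 | 1
  47 | 11100001 | 1 | 0
  48 | 11000010 | 1 | 1
  49 | 10000101 | 1 | 1
  50 | 00001011 | 0 | 1
  51 | 00010111 | 0 | 1
  52 | 00101111 | 0 | 0
  53 | 01011110 | 0 | 0
  54 | 10111100 | 1 | 0
  55 | 01111000 | 0 | 1
  56 | 11110001 | 1 | 1
  57 | 11100011 | 1 | 0
  58 | 11000110 | 1 | 1
  59 | 10001101 | 1 | 0
  60 | 00011010 | 0 | 0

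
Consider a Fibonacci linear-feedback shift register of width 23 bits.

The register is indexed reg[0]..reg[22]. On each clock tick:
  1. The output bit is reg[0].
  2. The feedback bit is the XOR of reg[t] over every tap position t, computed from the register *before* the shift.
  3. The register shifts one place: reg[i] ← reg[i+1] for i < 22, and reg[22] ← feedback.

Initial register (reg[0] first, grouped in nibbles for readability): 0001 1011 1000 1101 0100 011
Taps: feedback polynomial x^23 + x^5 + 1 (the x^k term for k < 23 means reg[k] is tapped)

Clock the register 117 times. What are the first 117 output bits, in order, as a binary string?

000110111000110101000110110101000100101100111000101110100101100001011111111000101010011101000111011011001001111101010

k : reg_k → out_k, fb_k
0: 00011011100011010100011 → 0, fb=0
1: 00110111000110101000110 → 0, fb=1
2: 01101110001101010001101 → 0, fb=1
3: 11011100011010100011011 → 1, fb=0
4: 10111000110101000110110 → 1, fb=1
5: 01110001101010001101101 → 0, fb=0
6: 11100011010100011011010 → 1, fb=1
7: 11000110101000110110101 → 1, fb=0
8: 10001101010001101101010 → 1, fb=0
9: 00011010100011011010100 → 0, fb=0
10: 00110101000110110101000 → 0, fb=1
11: 01101010001101101010001 → 0, fb=0
12: 11010100011011010100010 → 1, fb=0
13: 10101000110110101000100 → 1, fb=1
14: 01010001101101010001001 → 0, fb=0
15: 10100011011010100010010 → 1, fb=1
16: 01000110110101000100101 → 0, fb=1
17: 10001101101010001001011 → 1, fb=0
18: 00011011010100010010110 → 0, fb=0
19: 00110110101000100101100 → 0, fb=1
20: 01101101010001001011001 → 0, fb=1
21: 11011010100010010110011 → 1, fb=1
22: 10110101000100101100111 → 1, fb=0
23: 01101010001001011001110 → 0, fb=0
24: 11010100010010110011100 → 1, fb=0
25: 10101000100101100111000 → 1, fb=1
26: 01010001001011001110001 → 0, fb=0
27: 10100010010110011100010 → 1, fb=1
28: 01000100101100111000101 → 0, fb=1
29: 10001001011001110001011 → 1, fb=1
30: 00010010110011100010111 → 0, fb=0
31: 00100101100111000101110 → 0, fb=1
32: 01001011001110001011101 → 0, fb=0
33: 10010110011100010111010 → 1, fb=0
34: 00101100111000101110100 → 0, fb=1
35: 01011001110001011101001 → 0, fb=0
36: 10110011100010111010010 → 1, fb=1
37: 01100111000101110100101 → 0, fb=1
38: 11001110001011101001011 → 1, fb=0
39: 10011100010111010010110 → 1, fb=0
40: 00111000101110100101100 → 0, fb=0
41: 01110001011101001011000 → 0, fb=0
42: 11100010111010010110000 → 1, fb=1
43: 11000101110100101100001 → 1, fb=0
44: 10001011101001011000010 → 1, fb=1
45: 00010111010010110000101 → 0, fb=1
46: 00101110100101100001011 → 0, fb=1
47: 01011101001011000010111 → 0, fb=1
48: 10111010010110000101111 → 1, fb=1
49: 01110100101100001011111 → 0, fb=1
50: 11101001011000010111111 → 1, fb=1
51: 11010010110000101111111 → 1, fb=1
52: 10100101100001011111111 → 1, fb=0
53: 01001011000010111111110 → 0, fb=0
54: 10010110000101111111100 → 1, fb=0
55: 00101100001011111111000 → 0, fb=1
56: 01011000010111111110001 → 0, fb=0
57: 10110000101111111100010 → 1, fb=1
58: 01100001011111111000101 → 0, fb=0
59: 11000010111111110001010 → 1, fb=1
60: 10000101111111100010101 → 1, fb=0
61: 00001011111111000101010 → 0, fb=0
62: 00010111111110001010100 → 0, fb=1
63: 00101111111100010101001 → 0, fb=1
64: 01011111111000101010011 → 0, fb=1
65: 10111111110001010100111 → 1, fb=0
66: 01111111100010101001110 → 0, fb=1
67: 11111111000101010011101 → 1, fb=0
68: 11111110001010100111010 → 1, fb=0
69: 11111100010101001110100 → 1, fb=0
70: 11111000101010011101000 → 1, fb=1
71: 11110001010100111010001 → 1, fb=1
72: 11100010101001110100011 → 1, fb=1
73: 11000101010011101000111 → 1, fb=0
74: 10001010100111010001110 → 1, fb=1
75: 00010101001110100011101 → 0, fb=1
76: 00101010011101000111011 → 0, fb=0
77: 01010100111010001110110 → 0, fb=1
78: 10101001110100011101101 → 1, fb=1
79: 01010011101000111011011 → 0, fb=0
80: 10100111010001110110110 → 1, fb=0
81: 01001110100011101101100 → 0, fb=1
82: 10011101000111011011001 → 1, fb=0
83: 00111010001110110110010 → 0, fb=0
84: 01110100011101101100100 → 0, fb=1
85: 11101000111011011001001 → 1, fb=1
86: 11010001110110110010011 → 1, fb=1
87: 10100011101101100100111 → 1, fb=1
88: 01000111011011001001111 → 0, fb=1
89: 10001110110110010011111 → 1, fb=0
90: 00011101101100100111110 → 0, fb=1
91: 00111011011001001111101 → 0, fb=0
92: 01110110110010011111010 → 0, fb=1
93: 11101101100100111110101 → 1, fb=0
94: 11011011001001111101010 → 1, fb=1
95: 10110110010011111010101 → 1, fb=0
96: 01101100100111110101010 → 0, fb=1
97: 11011001001111101010101 → 1, fb=1
98: 10110010011111010101011 → 1, fb=1
99: 01100100111110101010111 → 0, fb=1
100: 11001001111101010101111 → 1, fb=1
101: 10010011111010101011111 → 1, fb=1
102: 00100111110101010111111 → 0, fb=1
103: 01001111101010101111111 → 0, fb=1
104: 10011111010101011111111 → 1, fb=0
105: 00111110101010111111110 → 0, fb=1
106: 01111101010101111111101 → 0, fb=1
107: 11111010101011111111011 → 1, fb=1
108: 11110101010111111110111 → 1, fb=0
109: 11101010101111111101110 → 1, fb=1
110: 11010101011111111011101 → 1, fb=0
111: 10101010111111110111010 → 1, fb=1
112: 01010101111111101110101 → 0, fb=1
113: 10101011111111011101011 → 1, fb=1
114: 01010111111110111010111 → 0, fb=1
115: 10101111111101110101111 → 1, fb=0
116: 01011111111011101011110 → 0, fb=1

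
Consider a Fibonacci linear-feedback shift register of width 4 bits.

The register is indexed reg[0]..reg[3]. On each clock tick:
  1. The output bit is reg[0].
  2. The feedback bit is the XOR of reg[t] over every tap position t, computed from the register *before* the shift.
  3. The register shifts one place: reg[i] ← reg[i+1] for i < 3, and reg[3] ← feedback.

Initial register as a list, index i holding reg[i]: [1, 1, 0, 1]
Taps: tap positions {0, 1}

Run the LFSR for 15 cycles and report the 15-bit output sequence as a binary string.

110101111000100

k : reg_k → out_k, fb_k
0: 1101 → 1, fb=0
1: 1010 → 1, fb=1
2: 0101 → 0, fb=1
3: 1011 → 1, fb=1
4: 0111 → 0, fb=1
5: 1111 → 1, fb=0
6: 1110 → 1, fb=0
7: 1100 → 1, fb=0
8: 1000 → 1, fb=1
9: 0001 → 0, fb=0
10: 0010 → 0, fb=0
11: 0100 → 0, fb=1
12: 1001 → 1, fb=1
13: 0011 → 0, fb=0
14: 0110 → 0, fb=1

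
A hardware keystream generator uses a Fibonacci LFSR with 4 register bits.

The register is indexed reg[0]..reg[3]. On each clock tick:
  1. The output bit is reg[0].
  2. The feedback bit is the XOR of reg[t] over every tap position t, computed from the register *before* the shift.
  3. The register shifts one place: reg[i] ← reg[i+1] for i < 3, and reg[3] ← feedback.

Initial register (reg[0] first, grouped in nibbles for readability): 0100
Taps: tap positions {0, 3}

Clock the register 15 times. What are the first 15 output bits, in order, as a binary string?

010001111010110

tick  register→output (feedback)
  0  0100→0 (0)
  1  1000→1 (1)
  2  0001→0 (1)
  3  0011→0 (1)
  4  0111→0 (1)
  5  1111→1 (0)
  6  1110→1 (1)
  7  1101→1 (0)
  8  1010→1 (1)
  9  0101→0 (1)
 10  1011→1 (0)
 11  0110→0 (0)
 12  1100→1 (1)
 13  1001→1 (0)
 14  0010→0 (0)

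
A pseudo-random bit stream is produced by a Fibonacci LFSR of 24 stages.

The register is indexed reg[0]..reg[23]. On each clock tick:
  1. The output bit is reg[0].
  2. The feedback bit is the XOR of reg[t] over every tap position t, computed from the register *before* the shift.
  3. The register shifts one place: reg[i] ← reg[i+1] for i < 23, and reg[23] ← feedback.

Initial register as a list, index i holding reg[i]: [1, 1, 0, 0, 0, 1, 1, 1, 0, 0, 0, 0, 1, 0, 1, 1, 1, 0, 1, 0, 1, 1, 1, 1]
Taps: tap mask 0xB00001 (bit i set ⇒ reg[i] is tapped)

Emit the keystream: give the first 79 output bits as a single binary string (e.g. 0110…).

1100011100001011101011110110100011101111001011111011100001000010011110100110001

tick  register→output (feedback)
  0  110001110000101110101111→1 (0)
  1  100011100001011101011110→1 (1)
  2  000111000010111010111101→0 (1)
  3  001110000101110101111011→0 (0)
  4  011100001011101011110110→0 (1)
  5  111000010111010111101101→1 (0)
  6  110000101110101111011010→1 (0)
  7  100001011101011110110100→1 (0)
  8  000010111010111101101000→0 (1)
  9  000101110101111011010001→0 (1)
 10  001011101011110110100011→0 (1)
 11  010111010111101101000111→0 (0)
 12  101110101111011010001110→1 (1)
 13  011101011110110100011101→0 (1)
 14  111010111101101000111011→1 (1)
 15  110101111011010001110111→1 (1)
 16  101011110110100011101111→1 (0)
 17  010111101101000111011110→0 (0)
 18  101111011010001110111100→1 (1)
 19  011110110100011101111001→0 (0)
 20  111101101000111011110010→1 (1)
 21  111011010001110111100101→1 (1)
 22  110110100011101111001011→1 (1)
 23  101101000111011110010111→1 (1)
 24  011010001110111100101111→0 (1)
 25  110100011101111001011111→1 (0)
 26  101000111011110010111110→1 (1)
 27  010001110111100101111101→0 (1)
 28  100011101111001011111011→1 (1)
 29  000111011110010111110111→0 (0)
 30  001110111100101111101110→0 (0)
 31  011101111001011111011100→0 (0)
 32  111011110010111110111000→1 (0)
 33  110111100101111101110000→1 (1)
 34  101111001011111011100001→1 (0)
 35  011110010111110111000010→0 (0)
 36  111100101111101110000100→1 (0)
 37  111001011111011100001000→1 (0)
 38  110010111110111000010000→1 (1)
 39  100101111101110000100001→1 (0)
 40  001011111011100001000010→0 (0)
 41  010111110111000010000100→0 (1)
 42  101111101110000100001001→1 (1)
 43  011111011100001000010011→0 (1)
 44  111110111000010000100111→1 (1)
 45  111101110000100001001111→1 (0)
 46  111011100001000010011110→1 (1)
 47  110111000010000100111101→1 (0)
 48  101110000100001001111010→1 (0)
 49  011100001000010011110100→0 (1)
 50  111000010000100111101001→1 (1)
 51  110000100001001111010011→1 (0)
 52  100001000010011110100110→1 (0)
 53  000010000100111101001100→0 (0)
 54  000100001001111010011000→0 (1)
 55  001000010011110100110001→0 (1)
 56  010000100111101001100011→0 (1)
 57  100001001111010011000111→1 (1)
 58  000010011110100110001111→0 (1)
 59  000100111101001100011111→0 (1)
 60  001001111010011000111111→0 (1)
 61  010011110100110001111111→0 (1)
 62  100111101001100011111111→1 (0)
 63  001111010011000111111110→0 (0)
 64  011110100110001111111100→0 (0)
 65  111101001100011111111000→1 (0)
 66  111010011000111111110000→1 (1)
 67  110100110001111111100001→1 (0)
 68  101001100011111111000010→1 (1)
 69  010011000111111110000101→0 (0)
 70  100110001111111100001010→1 (0)
 71  001100011111111000010100→0 (1)
 72  011000111111110000101001→0 (0)
 73  110001111111100001010010→1 (1)
 74  100011111111000010100101→1 (1)
 75  000111111110000101001011→0 (0)
 76  001111111100001010010110→0 (1)
 77  011111111000010100101101→0 (1)
 78  111111110000101001011011→1 (1)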